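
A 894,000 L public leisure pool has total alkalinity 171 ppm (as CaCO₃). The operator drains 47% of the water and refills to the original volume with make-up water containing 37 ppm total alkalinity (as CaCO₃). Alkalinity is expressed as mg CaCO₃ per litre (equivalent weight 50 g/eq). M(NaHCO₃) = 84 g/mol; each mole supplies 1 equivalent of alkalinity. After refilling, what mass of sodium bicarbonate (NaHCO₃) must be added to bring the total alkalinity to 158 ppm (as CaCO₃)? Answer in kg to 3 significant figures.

75.1 kg

After draining 47% and refilling: 171 × 0.53 + 37 × 0.47 = 108.02 ppm.
Deficit to target: 158 − 108.02 = 49.98 mg/L.
As CaCO₃: 49.98 mg/L × 894,000 L = 44,680 g; ÷ 50 g/eq ÷ 1 = 893.6 mol NaHCO₃.
Mass: 893.6 × 84 = 75,070 g.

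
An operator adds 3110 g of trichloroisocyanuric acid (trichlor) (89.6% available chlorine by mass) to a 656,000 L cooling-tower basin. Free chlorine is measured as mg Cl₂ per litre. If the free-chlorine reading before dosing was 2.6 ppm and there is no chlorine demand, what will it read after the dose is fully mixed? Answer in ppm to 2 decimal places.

Available chlorine delivered: 3110 g × 0.896 = 2787 g as Cl₂.
Concentration rise: 2787 g / 656,000 L = 4.248 mg/L = 4.25 ppm.
Final FC: 2.6 + 4.25 = 6.85 ppm.

6.85 ppm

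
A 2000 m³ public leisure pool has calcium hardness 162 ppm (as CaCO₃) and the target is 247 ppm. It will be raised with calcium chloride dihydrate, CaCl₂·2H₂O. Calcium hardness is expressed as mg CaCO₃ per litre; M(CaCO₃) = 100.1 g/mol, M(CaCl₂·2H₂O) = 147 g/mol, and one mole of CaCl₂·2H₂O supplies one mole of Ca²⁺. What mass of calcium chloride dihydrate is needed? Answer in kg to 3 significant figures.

250 kg

Volume: 2000 m³ = 2,000,000 L.
Hardness to add: (247 − 162) = 85 mg/L as CaCO₃ × 2,000,000 L = 170,000 g as CaCO₃.
Moles of Ca²⁺ (1 mol Ca²⁺ ≡ 1 mol CaCO₃): 170,000 / 100.1 g/mol = 1698 mol.
Mass of CaCl₂·2H₂O: 1698 × 147 = 249,700 g.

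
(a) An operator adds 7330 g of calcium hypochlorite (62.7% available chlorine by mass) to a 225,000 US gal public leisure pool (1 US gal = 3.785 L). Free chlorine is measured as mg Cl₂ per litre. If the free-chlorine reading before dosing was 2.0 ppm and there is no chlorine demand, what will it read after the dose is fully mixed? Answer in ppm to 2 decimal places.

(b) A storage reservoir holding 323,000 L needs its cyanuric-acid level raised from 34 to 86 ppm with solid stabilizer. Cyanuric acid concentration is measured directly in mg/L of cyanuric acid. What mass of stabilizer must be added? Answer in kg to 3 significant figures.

(a) Volume: 225,000 US gal × 3.785 L/gal = 851,625 L.
(a) Available chlorine delivered: 7330 g × 0.627 = 4596 g as Cl₂.
(a) Concentration rise: 4596 g / 851,625 L = 5.397 mg/L = 5.40 ppm.
(a) Final FC: 2.0 + 5.40 = 7.40 ppm.

(b) CYA to add: (86 − 34) = 52 mg/L × 323,000 L = 16,800 g cyanuric acid.

(a) 7.40 ppm; (b) 16.8 kg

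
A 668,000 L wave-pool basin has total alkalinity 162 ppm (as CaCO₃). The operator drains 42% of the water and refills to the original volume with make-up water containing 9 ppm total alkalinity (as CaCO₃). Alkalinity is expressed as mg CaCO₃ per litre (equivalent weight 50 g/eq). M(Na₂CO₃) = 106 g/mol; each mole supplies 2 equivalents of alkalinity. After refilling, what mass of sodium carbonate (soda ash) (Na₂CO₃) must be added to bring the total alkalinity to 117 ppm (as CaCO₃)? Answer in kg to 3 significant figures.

After draining 42% and refilling: 162 × 0.58 + 9 × 0.42 = 97.74 ppm.
Deficit to target: 117 − 97.74 = 19.26 mg/L.
As CaCO₃: 19.26 mg/L × 668,000 L = 12,870 g; ÷ 50 g/eq ÷ 2 = 128.7 mol Na₂CO₃.
Mass: 128.7 × 106 = 13,640 g.

13.6 kg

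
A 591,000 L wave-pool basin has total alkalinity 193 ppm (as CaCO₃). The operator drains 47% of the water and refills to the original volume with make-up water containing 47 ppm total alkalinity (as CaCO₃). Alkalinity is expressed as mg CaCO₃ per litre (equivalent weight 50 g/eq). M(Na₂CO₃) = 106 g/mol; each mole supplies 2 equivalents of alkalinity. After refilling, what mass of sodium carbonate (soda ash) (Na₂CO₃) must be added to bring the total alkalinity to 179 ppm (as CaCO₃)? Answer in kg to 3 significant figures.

After draining 47% and refilling: 193 × 0.53 + 47 × 0.47 = 124.38 ppm.
Deficit to target: 179 − 124.38 = 54.62 mg/L.
As CaCO₃: 54.62 mg/L × 591,000 L = 32,280 g; ÷ 50 g/eq ÷ 2 = 322.8 mol Na₂CO₃.
Mass: 322.8 × 106 = 34,220 g.

34.2 kg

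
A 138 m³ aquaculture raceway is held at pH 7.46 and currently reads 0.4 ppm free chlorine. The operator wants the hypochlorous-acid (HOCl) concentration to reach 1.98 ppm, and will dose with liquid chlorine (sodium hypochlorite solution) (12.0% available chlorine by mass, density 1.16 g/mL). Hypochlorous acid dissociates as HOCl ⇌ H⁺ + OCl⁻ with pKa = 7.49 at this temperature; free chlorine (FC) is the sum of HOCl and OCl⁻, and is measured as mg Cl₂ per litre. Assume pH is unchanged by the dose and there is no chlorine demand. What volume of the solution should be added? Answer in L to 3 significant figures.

Volume: 138 m³ = 138,000 L.
[OCl⁻]/[HOCl] = 10^(pH − pKa) = 10^(7.46 − 7.49) = 0.9333; fraction as HOCl = 1/(1 + 0.9333) = 0.5173.
Free chlorine required for 1.98 ppm HOCl: 1.98 / 0.5173 = 3.828 ppm.
FC to add: 3.828 − 0.4 = 3.428 mg/L as Cl₂.
Cl₂ equivalent: 3.428 mg/L × 138,000 L = 473 g.
Product at 12.0% available Cl: 473 / 0.12 = 3942 g.
Volume: 3942 g ÷ 1.16 g/mL = 3398 mL.

3.40 L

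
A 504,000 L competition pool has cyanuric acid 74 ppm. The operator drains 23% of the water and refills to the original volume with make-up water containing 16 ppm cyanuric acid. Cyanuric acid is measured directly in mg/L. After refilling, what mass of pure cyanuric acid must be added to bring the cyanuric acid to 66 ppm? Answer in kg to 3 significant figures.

After draining 23% and refilling: 74 × 0.77 + 16 × 0.23 = 60.66 ppm.
Deficit to target: 66 − 60.66 = 5.34 mg/L.
Mass: 5.34 mg/L × 504,000 L = 2691 g cyanuric acid.

2.69 kg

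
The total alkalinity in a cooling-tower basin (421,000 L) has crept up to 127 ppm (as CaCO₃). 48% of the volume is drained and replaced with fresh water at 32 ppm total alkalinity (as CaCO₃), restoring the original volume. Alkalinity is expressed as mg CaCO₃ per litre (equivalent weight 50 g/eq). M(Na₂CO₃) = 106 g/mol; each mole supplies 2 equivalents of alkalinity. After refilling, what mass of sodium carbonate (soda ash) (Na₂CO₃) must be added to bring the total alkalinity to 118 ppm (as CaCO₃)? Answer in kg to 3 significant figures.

After draining 48% and refilling: 127 × 0.52 + 32 × 0.48 = 81.4 ppm.
Deficit to target: 118 − 81.4 = 36.6 mg/L.
As CaCO₃: 36.6 mg/L × 421,000 L = 15,410 g; ÷ 50 g/eq ÷ 2 = 154.1 mol Na₂CO₃.
Mass: 154.1 × 106 = 16,330 g.

16.3 kg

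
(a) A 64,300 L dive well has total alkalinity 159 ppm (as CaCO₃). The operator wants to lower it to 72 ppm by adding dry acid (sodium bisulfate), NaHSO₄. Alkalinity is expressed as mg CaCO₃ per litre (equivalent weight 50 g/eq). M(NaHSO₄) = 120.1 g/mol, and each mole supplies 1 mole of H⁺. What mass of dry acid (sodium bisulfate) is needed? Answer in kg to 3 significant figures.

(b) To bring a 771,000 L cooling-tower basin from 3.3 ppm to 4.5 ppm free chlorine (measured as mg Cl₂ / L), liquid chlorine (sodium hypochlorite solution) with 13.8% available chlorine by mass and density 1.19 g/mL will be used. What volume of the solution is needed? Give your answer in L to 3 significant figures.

(a) 13.4 kg; (b) 5.63 L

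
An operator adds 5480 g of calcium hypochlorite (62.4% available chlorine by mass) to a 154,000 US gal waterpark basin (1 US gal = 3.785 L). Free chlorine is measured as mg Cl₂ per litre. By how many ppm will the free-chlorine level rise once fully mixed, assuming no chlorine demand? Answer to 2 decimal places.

5.87 ppm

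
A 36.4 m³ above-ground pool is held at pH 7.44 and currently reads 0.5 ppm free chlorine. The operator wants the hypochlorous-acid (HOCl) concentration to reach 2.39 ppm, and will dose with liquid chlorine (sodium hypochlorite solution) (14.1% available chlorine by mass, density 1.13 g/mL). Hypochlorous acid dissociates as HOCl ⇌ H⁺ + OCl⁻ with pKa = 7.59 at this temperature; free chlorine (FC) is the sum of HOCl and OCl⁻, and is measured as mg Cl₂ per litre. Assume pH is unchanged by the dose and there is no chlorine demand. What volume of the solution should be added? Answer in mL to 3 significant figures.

818 mL

Volume: 36.4 m³ = 36,400 L.
[OCl⁻]/[HOCl] = 10^(pH − pKa) = 10^(7.44 − 7.59) = 0.7079; fraction as HOCl = 1/(1 + 0.7079) = 0.5855.
Free chlorine required for 2.39 ppm HOCl: 2.39 / 0.5855 = 4.082 ppm.
FC to add: 4.082 − 0.5 = 3.582 mg/L as Cl₂.
Cl₂ equivalent: 3.582 mg/L × 36,400 L = 130.4 g.
Product at 14.1% available Cl: 130.4 / 0.141 = 924.7 g.
Volume: 924.7 g ÷ 1.13 g/mL = 818.3 mL.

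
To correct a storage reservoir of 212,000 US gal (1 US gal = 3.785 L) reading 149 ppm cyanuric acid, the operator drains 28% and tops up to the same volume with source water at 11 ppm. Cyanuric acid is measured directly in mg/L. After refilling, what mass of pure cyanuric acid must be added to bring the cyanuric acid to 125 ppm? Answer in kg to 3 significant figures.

11.7 kg

Volume: 212,000 US gal × 3.785 L/gal = 802,420 L.
After draining 28% and refilling: 149 × 0.72 + 11 × 0.28 = 110.36 ppm.
Deficit to target: 125 − 110.36 = 14.64 mg/L.
Mass: 14.64 mg/L × 802,420 L = 11,750 g cyanuric acid.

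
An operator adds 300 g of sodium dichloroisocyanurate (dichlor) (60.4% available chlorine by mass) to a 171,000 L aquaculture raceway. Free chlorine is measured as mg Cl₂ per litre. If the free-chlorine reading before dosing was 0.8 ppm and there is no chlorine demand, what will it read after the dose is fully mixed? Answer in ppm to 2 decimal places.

Available chlorine delivered: 300 g × 0.604 = 181.2 g as Cl₂.
Concentration rise: 181.2 g / 171,000 L = 1.06 mg/L = 1.06 ppm.
Final FC: 0.8 + 1.06 = 1.86 ppm.

1.86 ppm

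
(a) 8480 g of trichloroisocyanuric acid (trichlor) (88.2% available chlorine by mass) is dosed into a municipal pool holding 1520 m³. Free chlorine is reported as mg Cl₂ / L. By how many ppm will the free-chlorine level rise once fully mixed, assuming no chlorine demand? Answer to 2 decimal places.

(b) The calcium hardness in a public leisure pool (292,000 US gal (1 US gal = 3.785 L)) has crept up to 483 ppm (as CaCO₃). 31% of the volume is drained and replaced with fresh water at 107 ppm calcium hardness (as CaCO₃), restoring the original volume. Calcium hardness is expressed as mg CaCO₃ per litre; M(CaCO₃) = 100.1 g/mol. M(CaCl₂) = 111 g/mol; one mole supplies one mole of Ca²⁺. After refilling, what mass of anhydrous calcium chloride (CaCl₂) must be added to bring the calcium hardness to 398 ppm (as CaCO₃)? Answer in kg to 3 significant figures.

(a) Volume: 1520 m³ = 1,520,000 L.
(a) Available chlorine delivered: 8480 g × 0.882 = 7479 g as Cl₂.
(a) Concentration rise: 7479 g / 1,520,000 L = 4.921 mg/L = 4.92 ppm.

(b) Volume: 292,000 US gal × 3.785 L/gal = 1,105,220 L.
(b) After draining 31% and refilling: 483 × 0.69 + 107 × 0.31 = 366.44 ppm.
(b) Deficit to target: 398 − 366.44 = 31.56 mg/L.
(b) As CaCO₃: 31.56 mg/L × 1,105,220 L = 34,880 g; ÷ 100.1 = 348.5 mol Ca²⁺.
(b) Mass: 348.5 × 111 = 38,680 g.

(a) 4.92 ppm; (b) 38.7 kg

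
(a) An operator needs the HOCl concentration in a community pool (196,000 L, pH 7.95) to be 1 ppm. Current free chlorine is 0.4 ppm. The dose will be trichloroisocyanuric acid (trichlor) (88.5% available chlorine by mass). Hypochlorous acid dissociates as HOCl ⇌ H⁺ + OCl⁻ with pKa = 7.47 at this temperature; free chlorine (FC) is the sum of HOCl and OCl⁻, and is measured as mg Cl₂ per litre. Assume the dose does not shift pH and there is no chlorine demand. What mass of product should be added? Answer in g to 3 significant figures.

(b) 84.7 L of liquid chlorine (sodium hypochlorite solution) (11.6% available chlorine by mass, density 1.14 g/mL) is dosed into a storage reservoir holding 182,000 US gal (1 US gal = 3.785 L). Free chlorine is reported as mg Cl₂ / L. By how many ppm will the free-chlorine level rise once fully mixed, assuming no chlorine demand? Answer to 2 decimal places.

(a) [OCl⁻]/[HOCl] = 10^(pH − pKa) = 10^(7.95 − 7.47) = 3.02; fraction as HOCl = 1/(1 + 3.02) = 0.2488.
(a) Free chlorine required for 1 ppm HOCl: 1 / 0.2488 = 4.02 ppm.
(a) FC to add: 4.02 − 0.4 = 3.62 mg/L as Cl₂.
(a) Cl₂ equivalent: 3.62 mg/L × 196,000 L = 709.5 g.
(a) Product at 88.5% available Cl: 709.5 / 0.885 = 801.7 g.

(b) Volume: 182,000 US gal × 3.785 L/gal = 688,870 L.
(b) Mass of solution: 84.7 L × 1000 mL/L × 1.14 g/mL = 96,560 g.
(b) Available chlorine delivered: 96,560 g × 0.116 = 11,200 g as Cl₂.
(b) Concentration rise: 11,200 g / 688,870 L = 16.26 mg/L = 16.26 ppm.

(a) 802 g; (b) 16.26 ppm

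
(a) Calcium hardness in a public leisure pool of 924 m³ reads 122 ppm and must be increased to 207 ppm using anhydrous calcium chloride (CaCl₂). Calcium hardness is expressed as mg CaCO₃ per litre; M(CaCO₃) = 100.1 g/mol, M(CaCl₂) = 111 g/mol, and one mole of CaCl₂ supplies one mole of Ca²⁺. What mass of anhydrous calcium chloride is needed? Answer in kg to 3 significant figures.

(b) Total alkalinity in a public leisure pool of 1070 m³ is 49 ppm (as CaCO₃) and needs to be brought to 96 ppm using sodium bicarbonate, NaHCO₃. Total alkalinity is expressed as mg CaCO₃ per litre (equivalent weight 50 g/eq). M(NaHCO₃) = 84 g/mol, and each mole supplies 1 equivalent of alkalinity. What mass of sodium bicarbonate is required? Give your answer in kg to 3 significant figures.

(a) 87.1 kg; (b) 84.5 kg

(a) Volume: 924 m³ = 924,000 L.
(a) Hardness to add: (207 − 122) = 85 mg/L as CaCO₃ × 924,000 L = 78,540 g as CaCO₃.
(a) Moles of Ca²⁺ (1 mol Ca²⁺ ≡ 1 mol CaCO₃): 78,540 / 100.1 g/mol = 784.6 mol.
(a) Mass of CaCl₂: 784.6 × 111 = 87,090 g.

(b) Volume: 1070 m³ = 1,070,000 L.
(b) Alkalinity to add: (96 − 49) = 47 mg/L as CaCO₃ × 1,070,000 L = 50,290 g as CaCO₃.
(b) Equivalents: 50,290 g ÷ 50 g/eq = 1006 eq.
(b) NaHCO₃ supplies 1 eq per mole → 1006 mol.
(b) Mass: 1006 mol × 84 g/mol = 84,490 g.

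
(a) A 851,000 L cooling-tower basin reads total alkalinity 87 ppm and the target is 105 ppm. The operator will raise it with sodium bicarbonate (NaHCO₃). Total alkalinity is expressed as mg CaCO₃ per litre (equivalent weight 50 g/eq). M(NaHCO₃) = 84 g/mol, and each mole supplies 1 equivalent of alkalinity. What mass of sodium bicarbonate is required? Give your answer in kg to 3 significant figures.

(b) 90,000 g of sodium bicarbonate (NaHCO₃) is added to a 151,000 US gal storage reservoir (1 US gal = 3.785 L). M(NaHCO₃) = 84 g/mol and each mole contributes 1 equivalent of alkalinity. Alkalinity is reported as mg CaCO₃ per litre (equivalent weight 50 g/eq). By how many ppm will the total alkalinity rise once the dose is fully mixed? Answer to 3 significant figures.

(a) Alkalinity to add: (105 − 87) = 18 mg/L as CaCO₃ × 851,000 L = 15,320 g as CaCO₃.
(a) Equivalents: 15,320 g ÷ 50 g/eq = 306.4 eq.
(a) NaHCO₃ supplies 1 eq per mole → 306.4 mol.
(a) Mass: 306.4 mol × 84 g/mol = 25,730 g.

(b) Volume: 151,000 US gal × 3.785 L/gal = 571,535 L.
(b) Moles of NaHCO₃: 90,000 g ÷ 84 g/mol = 1071 mol → 1071 eq of alkalinity.
(b) As CaCO₃: 1071 eq × 50 g/eq = 53,570 g.
(b) Rise: 53,570 g / 571,535 L × 1000 = 93.73 mg/L.

(a) 25.7 kg; (b) 93.7 ppm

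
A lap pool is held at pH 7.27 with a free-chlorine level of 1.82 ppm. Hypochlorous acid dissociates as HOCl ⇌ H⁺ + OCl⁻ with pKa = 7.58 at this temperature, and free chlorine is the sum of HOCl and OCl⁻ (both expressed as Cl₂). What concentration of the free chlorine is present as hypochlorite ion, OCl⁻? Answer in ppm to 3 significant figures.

0.598 ppm

[OCl⁻]/[HOCl] = 10^(pH − pKa) = 10^(7.27 − 7.58) = 10^-0.31 = 0.4898.
Fraction as HOCl = 1 / (1 + 0.4898) = 0.6712.
OCl⁻ = (1 − 0.6712) × 1.82 ppm = 0.5983 ppm.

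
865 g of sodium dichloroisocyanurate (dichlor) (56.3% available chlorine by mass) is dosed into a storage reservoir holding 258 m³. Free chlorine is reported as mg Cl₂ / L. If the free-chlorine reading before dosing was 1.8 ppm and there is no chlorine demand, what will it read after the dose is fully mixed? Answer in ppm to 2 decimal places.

Volume: 258 m³ = 258,000 L.
Available chlorine delivered: 865 g × 0.563 = 487 g as Cl₂.
Concentration rise: 487 g / 258,000 L = 1.888 mg/L = 1.89 ppm.
Final FC: 1.8 + 1.89 = 3.69 ppm.

3.69 ppm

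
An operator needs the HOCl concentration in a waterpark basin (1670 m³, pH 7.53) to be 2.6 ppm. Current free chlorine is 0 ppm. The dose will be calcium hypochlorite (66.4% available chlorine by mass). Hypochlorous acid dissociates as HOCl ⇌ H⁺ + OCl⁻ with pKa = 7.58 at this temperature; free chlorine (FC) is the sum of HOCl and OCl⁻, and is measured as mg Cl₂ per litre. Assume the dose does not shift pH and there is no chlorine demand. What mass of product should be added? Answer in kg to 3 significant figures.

Volume: 1670 m³ = 1,670,000 L.
[OCl⁻]/[HOCl] = 10^(pH − pKa) = 10^(7.53 − 7.58) = 0.8913; fraction as HOCl = 1/(1 + 0.8913) = 0.5288.
Free chlorine required for 2.6 ppm HOCl: 2.6 / 0.5288 = 4.917 ppm.
FC to add: 4.917 − 0 = 4.917 mg/L as Cl₂.
Cl₂ equivalent: 4.917 mg/L × 1,670,000 L = 8212 g.
Product at 66.4% available Cl: 8212 / 0.664 = 12,370 g.

12.4 kg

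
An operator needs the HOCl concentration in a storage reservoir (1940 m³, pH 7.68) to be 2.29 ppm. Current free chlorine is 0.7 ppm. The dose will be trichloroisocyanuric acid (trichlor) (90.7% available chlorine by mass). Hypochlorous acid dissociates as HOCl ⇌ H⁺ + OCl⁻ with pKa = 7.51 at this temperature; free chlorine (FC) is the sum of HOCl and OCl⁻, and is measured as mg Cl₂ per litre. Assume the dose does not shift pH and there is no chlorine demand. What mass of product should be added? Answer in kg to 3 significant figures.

Volume: 1940 m³ = 1,940,000 L.
[OCl⁻]/[HOCl] = 10^(pH − pKa) = 10^(7.68 − 7.51) = 1.479; fraction as HOCl = 1/(1 + 1.479) = 0.4034.
Free chlorine required for 2.29 ppm HOCl: 2.29 / 0.4034 = 5.677 ppm.
FC to add: 5.677 − 0.7 = 4.977 mg/L as Cl₂.
Cl₂ equivalent: 4.977 mg/L × 1,940,000 L = 9656 g.
Product at 90.7% available Cl: 9656 / 0.907 = 10,650 g.

10.6 kg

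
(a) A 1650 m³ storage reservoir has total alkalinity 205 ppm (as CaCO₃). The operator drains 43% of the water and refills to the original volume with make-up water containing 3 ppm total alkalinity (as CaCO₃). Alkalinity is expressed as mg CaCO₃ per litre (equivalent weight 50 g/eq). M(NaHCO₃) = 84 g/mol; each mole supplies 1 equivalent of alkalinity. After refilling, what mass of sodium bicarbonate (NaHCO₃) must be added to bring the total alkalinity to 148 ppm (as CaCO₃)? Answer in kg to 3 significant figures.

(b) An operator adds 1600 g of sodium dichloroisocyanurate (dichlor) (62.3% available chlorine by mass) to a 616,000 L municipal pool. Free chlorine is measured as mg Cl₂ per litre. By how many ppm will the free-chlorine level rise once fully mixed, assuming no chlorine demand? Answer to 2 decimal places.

(a) 82.8 kg; (b) 1.62 ppm

(a) Volume: 1650 m³ = 1,650,000 L.
(a) After draining 43% and refilling: 205 × 0.57 + 3 × 0.43 = 118.14 ppm.
(a) Deficit to target: 148 − 118.14 = 29.86 mg/L.
(a) As CaCO₃: 29.86 mg/L × 1,650,000 L = 49,270 g; ÷ 50 g/eq ÷ 1 = 985.4 mol NaHCO₃.
(a) Mass: 985.4 × 84 = 82,770 g.

(b) Available chlorine delivered: 1600 g × 0.623 = 996.8 g as Cl₂.
(b) Concentration rise: 996.8 g / 616,000 L = 1.618 mg/L = 1.62 ppm.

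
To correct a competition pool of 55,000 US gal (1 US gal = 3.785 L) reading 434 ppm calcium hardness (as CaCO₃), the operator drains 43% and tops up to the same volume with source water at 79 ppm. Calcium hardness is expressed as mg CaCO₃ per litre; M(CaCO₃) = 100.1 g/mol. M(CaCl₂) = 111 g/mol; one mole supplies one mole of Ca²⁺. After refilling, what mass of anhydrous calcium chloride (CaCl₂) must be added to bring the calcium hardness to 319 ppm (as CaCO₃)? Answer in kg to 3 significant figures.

8.69 kg

Volume: 55,000 US gal × 3.785 L/gal = 208,175 L.
After draining 43% and refilling: 434 × 0.57 + 79 × 0.43 = 281.35 ppm.
Deficit to target: 319 − 281.35 = 37.65 mg/L.
As CaCO₃: 37.65 mg/L × 208,175 L = 7838 g; ÷ 100.1 = 78.3 mol Ca²⁺.
Mass: 78.3 × 111 = 8691 g.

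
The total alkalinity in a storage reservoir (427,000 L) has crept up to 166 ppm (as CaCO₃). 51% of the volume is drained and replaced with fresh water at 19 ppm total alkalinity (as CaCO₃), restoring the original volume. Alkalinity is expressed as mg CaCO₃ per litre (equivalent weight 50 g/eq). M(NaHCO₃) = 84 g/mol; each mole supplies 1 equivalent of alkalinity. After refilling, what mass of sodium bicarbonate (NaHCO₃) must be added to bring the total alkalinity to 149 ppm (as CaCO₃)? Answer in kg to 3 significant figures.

After draining 51% and refilling: 166 × 0.49 + 19 × 0.51 = 91.03 ppm.
Deficit to target: 149 − 91.03 = 57.97 mg/L.
As CaCO₃: 57.97 mg/L × 427,000 L = 24,750 g; ÷ 50 g/eq ÷ 1 = 495.1 mol NaHCO₃.
Mass: 495.1 × 84 = 41,590 g.

41.6 kg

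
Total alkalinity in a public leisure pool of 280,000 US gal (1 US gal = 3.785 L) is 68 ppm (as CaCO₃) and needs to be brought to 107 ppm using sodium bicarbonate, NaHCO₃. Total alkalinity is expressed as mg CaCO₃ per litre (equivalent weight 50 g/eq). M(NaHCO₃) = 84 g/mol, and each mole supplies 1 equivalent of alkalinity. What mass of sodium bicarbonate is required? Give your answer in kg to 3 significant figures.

69.4 kg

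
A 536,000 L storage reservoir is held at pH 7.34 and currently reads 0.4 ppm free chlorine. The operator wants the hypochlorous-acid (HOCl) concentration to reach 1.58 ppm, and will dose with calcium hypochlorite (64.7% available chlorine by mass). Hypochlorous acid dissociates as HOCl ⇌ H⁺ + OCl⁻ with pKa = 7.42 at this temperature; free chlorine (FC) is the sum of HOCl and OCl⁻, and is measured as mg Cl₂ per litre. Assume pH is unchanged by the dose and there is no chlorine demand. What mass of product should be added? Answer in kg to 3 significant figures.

2.07 kg

[OCl⁻]/[HOCl] = 10^(pH − pKa) = 10^(7.34 − 7.42) = 0.8318; fraction as HOCl = 1/(1 + 0.8318) = 0.5459.
Free chlorine required for 1.58 ppm HOCl: 1.58 / 0.5459 = 2.894 ppm.
FC to add: 2.894 − 0.4 = 2.494 mg/L as Cl₂.
Cl₂ equivalent: 2.494 mg/L × 536,000 L = 1337 g.
Product at 64.7% available Cl: 1337 / 0.647 = 2066 g.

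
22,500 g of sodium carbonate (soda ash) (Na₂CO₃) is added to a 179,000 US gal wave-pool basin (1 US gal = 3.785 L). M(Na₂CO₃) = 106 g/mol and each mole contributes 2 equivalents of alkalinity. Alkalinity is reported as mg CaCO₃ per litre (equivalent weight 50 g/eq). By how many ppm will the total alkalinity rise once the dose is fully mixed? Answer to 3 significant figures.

Volume: 179,000 US gal × 3.785 L/gal = 677,515 L.
Moles of Na₂CO₃: 22,500 g ÷ 106 g/mol = 212.3 mol → 424.5 eq of alkalinity.
As CaCO₃: 424.5 eq × 50 g/eq = 21,230 g.
Rise: 21,230 g / 677,515 L × 1000 = 31.33 mg/L.

31.3 ppm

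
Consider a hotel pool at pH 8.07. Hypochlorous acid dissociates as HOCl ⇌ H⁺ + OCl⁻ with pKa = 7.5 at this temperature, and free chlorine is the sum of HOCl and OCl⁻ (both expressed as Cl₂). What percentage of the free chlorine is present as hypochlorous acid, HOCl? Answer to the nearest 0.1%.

[OCl⁻]/[HOCl] = 10^(pH − pKa) = 10^(8.07 − 7.5) = 10^0.57 = 3.715.
Fraction as HOCl = 1 / (1 + 3.715) = 0.2121.

21.2%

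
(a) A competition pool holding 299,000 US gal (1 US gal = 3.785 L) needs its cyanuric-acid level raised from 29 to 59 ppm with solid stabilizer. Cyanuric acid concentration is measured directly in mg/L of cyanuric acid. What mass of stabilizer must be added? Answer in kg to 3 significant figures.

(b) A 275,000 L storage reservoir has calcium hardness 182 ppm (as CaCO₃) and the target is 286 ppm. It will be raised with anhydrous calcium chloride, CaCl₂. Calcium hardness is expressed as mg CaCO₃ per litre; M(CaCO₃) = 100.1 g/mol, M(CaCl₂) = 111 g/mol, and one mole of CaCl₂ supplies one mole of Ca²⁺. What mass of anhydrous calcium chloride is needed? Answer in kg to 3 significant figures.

(a) 34.0 kg; (b) 31.7 kg

(a) Volume: 299,000 US gal × 3.785 L/gal = 1,131,715 L.
(a) CYA to add: (59 − 29) = 30 mg/L × 1,131,715 L = 33,950 g cyanuric acid.

(b) Hardness to add: (286 − 182) = 104 mg/L as CaCO₃ × 275,000 L = 28,600 g as CaCO₃.
(b) Moles of Ca²⁺ (1 mol Ca²⁺ ≡ 1 mol CaCO₃): 28,600 / 100.1 g/mol = 285.7 mol.
(b) Mass of CaCl₂: 285.7 × 111 = 31,710 g.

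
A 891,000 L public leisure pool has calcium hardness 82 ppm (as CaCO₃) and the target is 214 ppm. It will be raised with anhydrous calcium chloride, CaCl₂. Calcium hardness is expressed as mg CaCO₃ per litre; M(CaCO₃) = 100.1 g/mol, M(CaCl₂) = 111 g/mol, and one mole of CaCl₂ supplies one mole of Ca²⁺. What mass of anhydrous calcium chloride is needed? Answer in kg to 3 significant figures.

130 kg

Hardness to add: (214 − 82) = 132 mg/L as CaCO₃ × 891,000 L = 117,600 g as CaCO₃.
Moles of Ca²⁺ (1 mol Ca²⁺ ≡ 1 mol CaCO₃): 117,600 / 100.1 g/mol = 1175 mol.
Mass of CaCl₂: 1175 × 111 = 130,400 g.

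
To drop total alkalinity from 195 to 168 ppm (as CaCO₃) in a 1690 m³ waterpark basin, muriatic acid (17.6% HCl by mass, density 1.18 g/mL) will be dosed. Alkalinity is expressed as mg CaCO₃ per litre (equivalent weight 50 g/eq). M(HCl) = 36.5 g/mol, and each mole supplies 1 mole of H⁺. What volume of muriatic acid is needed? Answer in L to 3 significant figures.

Volume: 1690 m³ = 1,690,000 L.
Alkalinity to neutralize: (195 − 168) = 27 mg/L as CaCO₃ × 1,690,000 L = 45,630 g as CaCO₃.
Equivalents of H⁺ required: 45,630 ÷ 50 g/eq = 912.6 eq = 912.6 mol HCl.
Mass of HCl: 912.6 × 36.5 = 33,310 g.
Mass of 17.6% solution: 33,310 / 0.176 = 189,300 g.
Volume: 189,300 g ÷ 1.18 g/mL = 160,400 mL.

160 L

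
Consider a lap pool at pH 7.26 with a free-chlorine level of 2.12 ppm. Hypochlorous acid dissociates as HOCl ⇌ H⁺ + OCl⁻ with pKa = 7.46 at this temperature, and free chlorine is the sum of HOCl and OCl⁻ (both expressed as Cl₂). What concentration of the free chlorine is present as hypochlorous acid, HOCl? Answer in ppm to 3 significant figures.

1.30 ppm

[OCl⁻]/[HOCl] = 10^(pH − pKa) = 10^(7.26 − 7.46) = 10^-0.20 = 0.631.
Fraction as HOCl = 1 / (1 + 0.631) = 0.6131.
HOCl = 0.6131 × 2.12 ppm = 1.3 ppm.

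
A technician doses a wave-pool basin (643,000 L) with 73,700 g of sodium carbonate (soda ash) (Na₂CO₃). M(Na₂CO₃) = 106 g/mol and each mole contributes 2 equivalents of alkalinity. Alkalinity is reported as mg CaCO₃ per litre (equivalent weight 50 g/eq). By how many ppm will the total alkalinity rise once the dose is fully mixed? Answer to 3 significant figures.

108 ppm

Moles of Na₂CO₃: 73,700 g ÷ 106 g/mol = 695.3 mol → 1391 eq of alkalinity.
As CaCO₃: 1391 eq × 50 g/eq = 69,530 g.
Rise: 69,530 g / 643,000 L × 1000 = 108.1 mg/L.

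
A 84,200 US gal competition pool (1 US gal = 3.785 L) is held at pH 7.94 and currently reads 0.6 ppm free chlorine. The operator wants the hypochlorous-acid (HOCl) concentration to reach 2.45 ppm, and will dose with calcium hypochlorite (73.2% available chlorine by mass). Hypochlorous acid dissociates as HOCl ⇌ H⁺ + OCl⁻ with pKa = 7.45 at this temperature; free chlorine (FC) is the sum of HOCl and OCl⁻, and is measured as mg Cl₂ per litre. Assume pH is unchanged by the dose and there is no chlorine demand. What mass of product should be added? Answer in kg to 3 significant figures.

Volume: 84,200 US gal × 3.785 L/gal = 318,697 L.
[OCl⁻]/[HOCl] = 10^(pH − pKa) = 10^(7.94 − 7.45) = 3.09; fraction as HOCl = 1/(1 + 3.09) = 0.2445.
Free chlorine required for 2.45 ppm HOCl: 2.45 / 0.2445 = 10.02 ppm.
FC to add: 10.02 − 0.6 = 9.421 mg/L as Cl₂.
Cl₂ equivalent: 9.421 mg/L × 318,697 L = 3003 g.
Product at 73.2% available Cl: 3003 / 0.732 = 4102 g.

4.10 kg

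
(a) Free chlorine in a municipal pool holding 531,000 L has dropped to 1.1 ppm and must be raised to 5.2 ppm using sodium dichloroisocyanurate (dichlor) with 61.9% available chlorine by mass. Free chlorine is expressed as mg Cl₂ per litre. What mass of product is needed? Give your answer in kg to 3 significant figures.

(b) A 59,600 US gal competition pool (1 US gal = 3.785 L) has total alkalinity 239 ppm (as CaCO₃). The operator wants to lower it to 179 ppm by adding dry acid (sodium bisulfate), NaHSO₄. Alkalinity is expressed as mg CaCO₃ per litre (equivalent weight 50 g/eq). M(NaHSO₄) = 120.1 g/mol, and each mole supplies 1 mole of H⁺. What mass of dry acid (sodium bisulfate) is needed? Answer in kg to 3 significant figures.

(a) 3.52 kg; (b) 32.5 kg

(a) Chlorine deficit: 5.2 − 1.1 = 4.1 ppm = 4.1 mg/L as Cl₂.
(a) Cl₂ equivalent needed: 4.1 mg/L × 531,000 L = 2,177,000 mg = 2177 g.
(a) Product at 61.9% available chlorine: 2177 / 0.619 = 3517 g.

(b) Volume: 59,600 US gal × 3.785 L/gal = 225,586 L.
(b) Alkalinity to neutralize: (239 − 179) = 60 mg/L as CaCO₃ × 225,586 L = 13,540 g as CaCO₃.
(b) Equivalents of H⁺ required: 13,540 ÷ 50 g/eq = 270.7 eq = 270.7 mol NaHSO₄.
(b) Mass of NaHSO₄: 270.7 × 120.1 = 32,510 g.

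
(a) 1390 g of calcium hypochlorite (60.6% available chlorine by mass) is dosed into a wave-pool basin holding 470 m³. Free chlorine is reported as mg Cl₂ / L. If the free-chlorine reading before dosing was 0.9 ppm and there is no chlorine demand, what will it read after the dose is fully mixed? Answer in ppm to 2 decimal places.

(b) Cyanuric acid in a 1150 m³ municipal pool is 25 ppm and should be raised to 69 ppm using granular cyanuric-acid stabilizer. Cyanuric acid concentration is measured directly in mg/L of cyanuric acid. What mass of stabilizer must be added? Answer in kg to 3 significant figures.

(a) Volume: 470 m³ = 470,000 L.
(a) Available chlorine delivered: 1390 g × 0.606 = 842.3 g as Cl₂.
(a) Concentration rise: 842.3 g / 470,000 L = 1.792 mg/L = 1.79 ppm.
(a) Final FC: 0.9 + 1.79 = 2.69 ppm.

(b) Volume: 1150 m³ = 1,150,000 L.
(b) CYA to add: (69 − 25) = 44 mg/L × 1,150,000 L = 50,600 g cyanuric acid.

(a) 2.69 ppm; (b) 50.6 kg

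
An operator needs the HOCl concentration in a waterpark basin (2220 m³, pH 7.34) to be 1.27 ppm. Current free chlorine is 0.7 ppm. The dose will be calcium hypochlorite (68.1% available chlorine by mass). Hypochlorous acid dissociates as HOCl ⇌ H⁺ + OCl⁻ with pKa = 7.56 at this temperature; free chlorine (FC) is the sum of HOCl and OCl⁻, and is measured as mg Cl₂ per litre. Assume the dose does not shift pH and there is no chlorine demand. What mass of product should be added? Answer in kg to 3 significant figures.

4.35 kg

Volume: 2220 m³ = 2,220,000 L.
[OCl⁻]/[HOCl] = 10^(pH − pKa) = 10^(7.34 − 7.56) = 0.6026; fraction as HOCl = 1/(1 + 0.6026) = 0.624.
Free chlorine required for 1.27 ppm HOCl: 1.27 / 0.624 = 2.035 ppm.
FC to add: 2.035 − 0.7 = 1.335 mg/L as Cl₂.
Cl₂ equivalent: 1.335 mg/L × 2,220,000 L = 2964 g.
Product at 68.1% available Cl: 2964 / 0.681 = 4353 g.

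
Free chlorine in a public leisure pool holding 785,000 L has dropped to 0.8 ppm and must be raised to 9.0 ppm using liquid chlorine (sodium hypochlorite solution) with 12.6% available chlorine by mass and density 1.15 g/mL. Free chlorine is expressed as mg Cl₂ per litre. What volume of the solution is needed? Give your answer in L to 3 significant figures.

44.4 L

Chlorine deficit: 9.0 − 0.8 = 8.2 ppm = 8.2 mg/L as Cl₂.
Cl₂ equivalent needed: 8.2 mg/L × 785,000 L = 6,437,000 mg = 6437 g.
Product at 12.6% available chlorine: 6437 / 0.126 = 51,090 g.
Volume at density 1.15 g/mL: 51,090 g ÷ 1.15 g/mL = 44,420 mL.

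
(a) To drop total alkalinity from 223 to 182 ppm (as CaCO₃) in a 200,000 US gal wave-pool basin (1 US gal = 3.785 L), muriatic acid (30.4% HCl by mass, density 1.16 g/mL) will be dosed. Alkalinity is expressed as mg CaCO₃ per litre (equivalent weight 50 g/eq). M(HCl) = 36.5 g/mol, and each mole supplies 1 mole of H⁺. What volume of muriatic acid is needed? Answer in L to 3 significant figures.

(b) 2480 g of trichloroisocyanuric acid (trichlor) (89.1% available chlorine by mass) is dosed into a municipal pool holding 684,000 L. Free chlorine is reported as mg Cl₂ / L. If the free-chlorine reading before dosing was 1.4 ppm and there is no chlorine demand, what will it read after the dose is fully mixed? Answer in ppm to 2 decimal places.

(a) 64.2 L; (b) 4.63 ppm

(a) Volume: 200,000 US gal × 3.785 L/gal = 757,000 L.
(a) Alkalinity to neutralize: (223 − 182) = 41 mg/L as CaCO₃ × 757,000 L = 31,040 g as CaCO₃.
(a) Equivalents of H⁺ required: 31,040 ÷ 50 g/eq = 620.7 eq = 620.7 mol HCl.
(a) Mass of HCl: 620.7 × 36.5 = 22,660 g.
(a) Mass of 30.4% solution: 22,660 / 0.304 = 74,530 g.
(a) Volume: 74,530 g ÷ 1.16 g/mL = 64,250 mL.

(b) Available chlorine delivered: 2480 g × 0.891 = 2210 g as Cl₂.
(b) Concentration rise: 2210 g / 684,000 L = 3.231 mg/L = 3.23 ppm.
(b) Final FC: 1.4 + 3.23 = 4.63 ppm.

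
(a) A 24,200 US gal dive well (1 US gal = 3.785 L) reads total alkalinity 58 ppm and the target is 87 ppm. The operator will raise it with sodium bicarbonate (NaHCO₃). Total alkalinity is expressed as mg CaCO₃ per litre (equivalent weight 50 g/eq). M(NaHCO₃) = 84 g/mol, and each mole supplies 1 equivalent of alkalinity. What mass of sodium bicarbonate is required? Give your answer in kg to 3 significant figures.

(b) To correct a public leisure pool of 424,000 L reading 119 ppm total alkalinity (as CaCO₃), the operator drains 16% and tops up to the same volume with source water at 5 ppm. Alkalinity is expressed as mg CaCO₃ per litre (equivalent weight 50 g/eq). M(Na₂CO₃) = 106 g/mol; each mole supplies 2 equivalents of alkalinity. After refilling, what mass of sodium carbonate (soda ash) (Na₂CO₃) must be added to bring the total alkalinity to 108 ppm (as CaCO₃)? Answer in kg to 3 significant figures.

(a) Volume: 24,200 US gal × 3.785 L/gal = 91,597 L.
(a) Alkalinity to add: (87 − 58) = 29 mg/L as CaCO₃ × 91,597 L = 2656 g as CaCO₃.
(a) Equivalents: 2656 g ÷ 50 g/eq = 53.13 eq.
(a) NaHCO₃ supplies 1 eq per mole → 53.13 mol.
(a) Mass: 53.13 mol × 84 g/mol = 4463 g.

(b) After draining 16% and refilling: 119 × 0.84 + 5 × 0.16 = 100.76 ppm.
(b) Deficit to target: 108 − 100.76 = 7.24 mg/L.
(b) As CaCO₃: 7.24 mg/L × 424,000 L = 3070 g; ÷ 50 g/eq ÷ 2 = 30.7 mol Na₂CO₃.
(b) Mass: 30.7 × 106 = 3254 g.

(a) 4.46 kg; (b) 3.25 kg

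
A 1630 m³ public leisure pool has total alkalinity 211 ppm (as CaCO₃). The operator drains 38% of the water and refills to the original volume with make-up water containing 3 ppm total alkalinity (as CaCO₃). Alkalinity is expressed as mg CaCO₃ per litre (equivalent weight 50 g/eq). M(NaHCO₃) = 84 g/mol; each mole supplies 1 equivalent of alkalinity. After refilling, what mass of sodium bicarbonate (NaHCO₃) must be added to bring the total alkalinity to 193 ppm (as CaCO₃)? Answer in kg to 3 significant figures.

Volume: 1630 m³ = 1,630,000 L.
After draining 38% and refilling: 211 × 0.62 + 3 × 0.38 = 131.96 ppm.
Deficit to target: 193 − 131.96 = 61.04 mg/L.
As CaCO₃: 61.04 mg/L × 1,630,000 L = 99,500 g; ÷ 50 g/eq ÷ 1 = 1990 mol NaHCO₃.
Mass: 1990 × 84 = 167,200 g.

167 kg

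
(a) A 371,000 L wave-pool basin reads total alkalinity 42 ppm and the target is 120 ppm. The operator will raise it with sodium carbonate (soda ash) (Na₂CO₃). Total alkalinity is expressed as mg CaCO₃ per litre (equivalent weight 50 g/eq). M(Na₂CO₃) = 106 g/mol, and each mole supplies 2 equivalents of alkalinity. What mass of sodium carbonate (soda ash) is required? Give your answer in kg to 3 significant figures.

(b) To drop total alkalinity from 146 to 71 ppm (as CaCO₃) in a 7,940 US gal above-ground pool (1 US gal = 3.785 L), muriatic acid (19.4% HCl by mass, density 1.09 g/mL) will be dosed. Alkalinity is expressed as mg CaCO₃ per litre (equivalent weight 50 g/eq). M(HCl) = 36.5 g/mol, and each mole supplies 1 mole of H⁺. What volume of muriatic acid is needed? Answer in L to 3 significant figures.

(a) Alkalinity to add: (120 − 42) = 78 mg/L as CaCO₃ × 371,000 L = 28,940 g as CaCO₃.
(a) Equivalents: 28,940 g ÷ 50 g/eq = 578.8 eq.
(a) Each mole of Na₂CO₃ supplies 2 eq, so 578.8 / 2 = 289.4 mol.
(a) Mass: 289.4 mol × 106 g/mol = 30,670 g.

(b) Volume: 7,940 US gal × 3.785 L/gal = 30,053 L.
(b) Alkalinity to neutralize: (146 − 71) = 75 mg/L as CaCO₃ × 30,053 L = 2254 g as CaCO₃.
(b) Equivalents of H⁺ required: 2254 ÷ 50 g/eq = 45.08 eq = 45.08 mol HCl.
(b) Mass of HCl: 45.08 × 36.5 = 1645 g.
(b) Mass of 19.4% solution: 1645 / 0.194 = 8481 g.
(b) Volume: 8481 g ÷ 1.09 g/mL = 7781 mL.

(a) 30.7 kg; (b) 7.78 L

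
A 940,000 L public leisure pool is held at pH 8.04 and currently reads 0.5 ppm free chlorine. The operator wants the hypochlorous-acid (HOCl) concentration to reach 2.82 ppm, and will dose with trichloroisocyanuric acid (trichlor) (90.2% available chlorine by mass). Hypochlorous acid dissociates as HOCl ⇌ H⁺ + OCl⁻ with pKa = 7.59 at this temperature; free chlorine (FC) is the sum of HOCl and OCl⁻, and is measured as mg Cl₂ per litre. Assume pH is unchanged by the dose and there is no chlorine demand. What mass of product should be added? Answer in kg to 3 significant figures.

10.7 kg

[OCl⁻]/[HOCl] = 10^(pH − pKa) = 10^(8.04 − 7.59) = 2.818; fraction as HOCl = 1/(1 + 2.818) = 0.2619.
Free chlorine required for 2.82 ppm HOCl: 2.82 / 0.2619 = 10.77 ppm.
FC to add: 10.77 − 0.5 = 10.27 mg/L as Cl₂.
Cl₂ equivalent: 10.27 mg/L × 940,000 L = 9652 g.
Product at 90.2% available Cl: 9652 / 0.902 = 10,700 g.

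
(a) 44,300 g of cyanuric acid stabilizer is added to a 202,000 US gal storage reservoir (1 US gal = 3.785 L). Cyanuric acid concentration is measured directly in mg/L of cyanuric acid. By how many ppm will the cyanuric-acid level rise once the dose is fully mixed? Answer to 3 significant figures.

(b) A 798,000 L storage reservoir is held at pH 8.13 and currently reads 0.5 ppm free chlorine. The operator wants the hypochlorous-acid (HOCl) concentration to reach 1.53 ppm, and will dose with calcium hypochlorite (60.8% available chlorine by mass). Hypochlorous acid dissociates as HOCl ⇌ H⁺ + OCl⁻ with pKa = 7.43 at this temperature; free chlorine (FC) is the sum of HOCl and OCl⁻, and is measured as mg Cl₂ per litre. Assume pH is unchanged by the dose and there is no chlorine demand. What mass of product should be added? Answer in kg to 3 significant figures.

(a) 57.9 ppm; (b) 11.4 kg

(a) Volume: 202,000 US gal × 3.785 L/gal = 764,570 L.
(a) Rise: 44,300 g / 764,570 L × 1000 = 57.94 mg/L.

(b) [OCl⁻]/[HOCl] = 10^(pH − pKa) = 10^(8.13 − 7.43) = 5.012; fraction as HOCl = 1/(1 + 5.012) = 0.1663.
(b) Free chlorine required for 1.53 ppm HOCl: 1.53 / 0.1663 = 9.198 ppm.
(b) FC to add: 9.198 − 0.5 = 8.698 mg/L as Cl₂.
(b) Cl₂ equivalent: 8.698 mg/L × 798,000 L = 6941 g.
(b) Product at 60.8% available Cl: 6941 / 0.608 = 11,420 g.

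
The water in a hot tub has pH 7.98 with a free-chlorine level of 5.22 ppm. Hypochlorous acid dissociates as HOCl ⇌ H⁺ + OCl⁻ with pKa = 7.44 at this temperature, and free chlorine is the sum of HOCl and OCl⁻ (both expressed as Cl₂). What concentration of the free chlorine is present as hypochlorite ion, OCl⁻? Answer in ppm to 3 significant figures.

4.05 ppm

[OCl⁻]/[HOCl] = 10^(pH − pKa) = 10^(7.98 − 7.44) = 10^0.54 = 3.467.
Fraction as HOCl = 1 / (1 + 3.467) = 0.2238.
OCl⁻ = (1 − 0.2238) × 5.22 ppm = 4.052 ppm.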